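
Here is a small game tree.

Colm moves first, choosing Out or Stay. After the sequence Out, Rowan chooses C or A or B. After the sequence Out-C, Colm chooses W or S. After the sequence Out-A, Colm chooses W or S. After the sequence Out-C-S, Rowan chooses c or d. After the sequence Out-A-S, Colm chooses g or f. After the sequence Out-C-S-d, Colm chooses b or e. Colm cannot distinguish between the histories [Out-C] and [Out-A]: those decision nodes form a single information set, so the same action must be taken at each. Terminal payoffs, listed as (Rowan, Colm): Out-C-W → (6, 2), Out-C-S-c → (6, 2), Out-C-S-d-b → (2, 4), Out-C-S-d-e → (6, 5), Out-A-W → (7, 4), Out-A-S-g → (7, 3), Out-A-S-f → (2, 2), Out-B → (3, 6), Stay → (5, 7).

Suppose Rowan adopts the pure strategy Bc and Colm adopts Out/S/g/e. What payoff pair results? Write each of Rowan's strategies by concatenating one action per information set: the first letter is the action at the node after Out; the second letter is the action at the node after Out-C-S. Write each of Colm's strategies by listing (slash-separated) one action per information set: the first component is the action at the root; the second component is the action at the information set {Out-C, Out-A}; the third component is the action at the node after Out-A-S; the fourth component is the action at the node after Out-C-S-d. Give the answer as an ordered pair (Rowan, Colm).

Trace the play path from the root:
  Colm plays Out
  Rowan plays B at [Out]
→ terminal payoff (3, 6).
(Rowan's choice at the node after Out-C-S is never reached on this path, so it doesn't affect the outcome.)

(3, 6)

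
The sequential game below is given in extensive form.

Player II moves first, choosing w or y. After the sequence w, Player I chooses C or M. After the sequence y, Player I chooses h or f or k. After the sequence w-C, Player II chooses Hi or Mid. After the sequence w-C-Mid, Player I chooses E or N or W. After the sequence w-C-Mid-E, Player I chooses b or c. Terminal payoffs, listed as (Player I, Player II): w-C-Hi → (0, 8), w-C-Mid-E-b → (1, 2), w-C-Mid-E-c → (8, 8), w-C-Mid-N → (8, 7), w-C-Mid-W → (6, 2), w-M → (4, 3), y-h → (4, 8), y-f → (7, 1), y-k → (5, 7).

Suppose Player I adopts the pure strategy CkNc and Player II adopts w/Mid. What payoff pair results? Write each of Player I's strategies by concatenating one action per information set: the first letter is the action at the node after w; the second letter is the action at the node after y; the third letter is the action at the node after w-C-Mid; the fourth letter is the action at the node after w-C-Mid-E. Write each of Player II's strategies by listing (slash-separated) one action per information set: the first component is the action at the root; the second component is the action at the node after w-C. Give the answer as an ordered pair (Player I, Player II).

(8, 7)

Trace the play path from the root:
  Player II plays w
  Player I plays C at [w]
  Player II plays Mid at [w-C]
  Player I plays N at [w-C-Mid]
→ terminal payoff (8, 7).
(Player I's choice at the node after y is never reached on this path, so it doesn't affect the outcome.)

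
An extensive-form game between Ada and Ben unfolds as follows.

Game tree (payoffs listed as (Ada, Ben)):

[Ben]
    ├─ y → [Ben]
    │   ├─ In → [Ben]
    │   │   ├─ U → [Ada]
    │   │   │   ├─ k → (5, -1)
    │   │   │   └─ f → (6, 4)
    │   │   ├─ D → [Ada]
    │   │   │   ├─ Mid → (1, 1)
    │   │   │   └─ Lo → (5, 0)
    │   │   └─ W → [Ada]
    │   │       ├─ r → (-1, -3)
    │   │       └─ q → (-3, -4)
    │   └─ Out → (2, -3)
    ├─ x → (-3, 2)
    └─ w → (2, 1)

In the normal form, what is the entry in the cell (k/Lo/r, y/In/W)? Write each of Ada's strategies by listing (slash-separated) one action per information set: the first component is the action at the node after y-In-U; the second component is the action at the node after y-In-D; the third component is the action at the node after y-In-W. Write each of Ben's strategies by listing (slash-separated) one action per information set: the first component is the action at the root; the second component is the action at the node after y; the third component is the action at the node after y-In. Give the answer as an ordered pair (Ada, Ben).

Trace the play path from the root:
  Ben plays y
  Ben plays In at [y]
  Ben plays W at [y-In]
  Ada plays r at [y-In-W]
→ terminal payoff (-1, -3).
(Ada's choice at the node after y-In-U is never reached on this path, so it doesn't affect the outcome.)

(-1, -3)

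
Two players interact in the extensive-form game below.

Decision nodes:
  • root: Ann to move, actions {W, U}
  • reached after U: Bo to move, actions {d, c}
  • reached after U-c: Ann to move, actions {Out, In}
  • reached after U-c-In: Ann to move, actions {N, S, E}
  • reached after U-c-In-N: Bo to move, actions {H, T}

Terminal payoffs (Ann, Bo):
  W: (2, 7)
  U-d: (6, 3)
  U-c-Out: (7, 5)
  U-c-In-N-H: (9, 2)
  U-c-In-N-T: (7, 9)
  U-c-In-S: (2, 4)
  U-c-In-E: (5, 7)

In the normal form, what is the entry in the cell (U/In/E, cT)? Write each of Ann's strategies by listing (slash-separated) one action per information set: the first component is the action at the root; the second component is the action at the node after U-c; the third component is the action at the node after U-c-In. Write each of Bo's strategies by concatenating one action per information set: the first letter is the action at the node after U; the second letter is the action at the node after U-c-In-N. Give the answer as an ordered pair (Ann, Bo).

(5, 7)

Trace the play path from the root:
  Ann plays U
  Bo plays c at [U]
  Ann plays In at [U-c]
  Ann plays E at [U-c-In]
→ terminal payoff (5, 7).
(Bo's choice at the node after U-c-In-N is never reached on this path, so it doesn't affect the outcome.)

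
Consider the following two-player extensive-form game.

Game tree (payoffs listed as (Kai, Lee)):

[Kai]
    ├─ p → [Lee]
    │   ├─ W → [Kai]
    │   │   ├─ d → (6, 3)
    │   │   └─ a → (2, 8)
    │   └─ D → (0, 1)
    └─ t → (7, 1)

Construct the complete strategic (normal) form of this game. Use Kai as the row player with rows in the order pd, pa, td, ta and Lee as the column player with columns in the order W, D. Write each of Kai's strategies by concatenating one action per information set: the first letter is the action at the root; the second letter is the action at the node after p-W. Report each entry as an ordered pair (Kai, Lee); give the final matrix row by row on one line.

            W        D
  pd    (6,3)    (0,1)
  pa    (2,8)    (0,1)
  td    (7,1)    (7,1)
  ta    (7,1)    (7,1)

pd: (6,3) (0,1) | pa: (2,8) (0,1) | td: (7,1) (7,1) | ta: (7,1) (7,1)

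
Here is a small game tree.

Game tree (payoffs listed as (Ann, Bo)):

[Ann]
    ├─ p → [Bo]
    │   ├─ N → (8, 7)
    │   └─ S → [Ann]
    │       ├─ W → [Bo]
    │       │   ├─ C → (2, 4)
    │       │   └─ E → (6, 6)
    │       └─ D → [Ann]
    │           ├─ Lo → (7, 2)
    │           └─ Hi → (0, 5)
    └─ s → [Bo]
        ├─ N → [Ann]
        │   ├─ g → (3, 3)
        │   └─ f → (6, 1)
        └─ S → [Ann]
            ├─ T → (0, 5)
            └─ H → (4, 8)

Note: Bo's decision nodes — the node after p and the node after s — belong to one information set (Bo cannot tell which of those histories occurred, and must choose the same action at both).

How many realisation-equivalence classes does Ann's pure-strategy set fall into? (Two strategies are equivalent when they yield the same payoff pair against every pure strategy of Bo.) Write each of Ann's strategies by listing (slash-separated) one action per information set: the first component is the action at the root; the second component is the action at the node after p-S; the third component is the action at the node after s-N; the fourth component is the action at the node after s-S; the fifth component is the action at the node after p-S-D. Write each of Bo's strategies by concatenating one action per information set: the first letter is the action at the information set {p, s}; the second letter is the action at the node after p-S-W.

Ann has 32 pure strategies: p/W/g/T/Lo, p/W/g/T/Hi, p/W/g/H/Lo, p/W/g/H/Hi, p/W/f/T/Lo, p/W/f/T/Hi, p/W/f/H/Lo, p/W/f/H/Hi, p/D/g/T/Lo, p/D/g/T/Hi, p/D/g/H/Lo, p/D/g/H/Hi, p/D/f/T/Lo, p/D/f/T/Hi, p/D/f/H/Lo, p/D/f/H/Hi, s/W/g/T/Lo, s/W/g/T/Hi, s/W/g/H/Lo, s/W/g/H/Hi, s/W/f/T/Lo, s/W/f/T/Hi, s/W/f/H/Lo, s/W/f/H/Hi, s/D/g/T/Lo, s/D/g/T/Hi, s/D/g/H/Lo, s/D/g/H/Hi, s/D/f/T/Lo, s/D/f/T/Hi, s/D/f/H/Lo, s/D/f/H/Hi. Columns: NC, NE, SC, SE.
{p/W/g/T/Lo, p/W/g/T/Hi, p/W/g/H/Lo, p/W/g/H/Hi, p/W/f/T/Lo, p/W/f/T/Hi, p/W/f/H/Lo, p/W/f/H/Hi} → row (8,7) (8,7) (2,4) (6,6)
{p/D/g/T/Lo, p/D/g/H/Lo, p/D/f/T/Lo, p/D/f/H/Lo} → row (8,7) (8,7) (7,2) (7,2)
{p/D/g/T/Hi, p/D/g/H/Hi, p/D/f/T/Hi, p/D/f/H/Hi} → row (8,7) (8,7) (0,5) (0,5)
{s/W/g/T/Lo, s/W/g/T/Hi, s/D/g/T/Lo, s/D/g/T/Hi} → row (3,3) (3,3) (0,5) (0,5)
{s/W/g/H/Lo, s/W/g/H/Hi, s/D/g/H/Lo, s/D/g/H/Hi} → row (3,3) (3,3) (4,8) (4,8)
{s/W/f/T/Lo, s/W/f/T/Hi, s/D/f/T/Lo, s/D/f/T/Hi} → row (6,1) (6,1) (0,5) (0,5)
{s/W/f/H/Lo, s/W/f/H/Hi, s/D/f/H/Lo, s/D/f/H/Hi} → row (6,1) (6,1) (4,8) (4,8)
That's 7 distinct rows out of 32 strategies.

7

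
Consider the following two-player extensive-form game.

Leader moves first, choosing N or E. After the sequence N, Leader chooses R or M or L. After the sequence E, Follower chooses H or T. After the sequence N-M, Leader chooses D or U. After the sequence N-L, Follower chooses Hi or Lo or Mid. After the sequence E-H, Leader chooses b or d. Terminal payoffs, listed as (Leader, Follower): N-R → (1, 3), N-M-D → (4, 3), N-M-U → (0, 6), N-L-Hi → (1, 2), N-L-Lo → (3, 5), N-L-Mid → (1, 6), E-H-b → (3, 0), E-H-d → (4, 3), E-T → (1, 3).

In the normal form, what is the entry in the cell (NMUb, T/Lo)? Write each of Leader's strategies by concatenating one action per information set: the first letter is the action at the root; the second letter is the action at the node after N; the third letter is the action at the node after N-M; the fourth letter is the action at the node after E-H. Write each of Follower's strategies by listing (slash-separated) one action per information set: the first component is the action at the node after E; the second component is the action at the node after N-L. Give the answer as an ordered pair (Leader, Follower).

Trace the play path from the root:
  Leader plays N
  Leader plays M at [N]
  Leader plays U at [N-M]
→ terminal payoff (0, 6).
(Leader's choice at the node after E-H is never reached on this path, so it doesn't affect the outcome.)

(0, 6)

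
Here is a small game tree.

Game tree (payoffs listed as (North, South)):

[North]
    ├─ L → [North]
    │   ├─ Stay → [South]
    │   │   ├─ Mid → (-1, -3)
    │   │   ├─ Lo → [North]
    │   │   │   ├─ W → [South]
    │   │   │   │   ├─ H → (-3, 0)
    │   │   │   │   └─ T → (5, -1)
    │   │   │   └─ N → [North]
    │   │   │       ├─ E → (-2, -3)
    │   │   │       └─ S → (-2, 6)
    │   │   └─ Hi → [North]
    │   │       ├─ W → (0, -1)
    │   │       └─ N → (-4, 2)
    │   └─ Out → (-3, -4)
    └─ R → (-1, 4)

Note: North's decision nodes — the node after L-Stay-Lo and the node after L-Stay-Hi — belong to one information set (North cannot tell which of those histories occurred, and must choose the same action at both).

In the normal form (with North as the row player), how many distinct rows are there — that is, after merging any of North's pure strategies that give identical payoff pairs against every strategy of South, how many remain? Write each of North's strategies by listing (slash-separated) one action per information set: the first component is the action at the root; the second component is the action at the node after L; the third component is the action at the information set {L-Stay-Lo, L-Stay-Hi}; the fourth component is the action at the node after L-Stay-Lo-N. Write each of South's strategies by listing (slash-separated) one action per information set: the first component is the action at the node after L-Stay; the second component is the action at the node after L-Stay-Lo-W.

5

North has 16 pure strategies: L/Stay/W/E, L/Stay/W/S, L/Stay/N/E, L/Stay/N/S, L/Out/W/E, L/Out/W/S, L/Out/N/E, L/Out/N/S, R/Stay/W/E, R/Stay/W/S, R/Stay/N/E, R/Stay/N/S, R/Out/W/E, R/Out/W/S, R/Out/N/E, R/Out/N/S. Columns: Mid/H, Mid/T, Lo/H, Lo/T, Hi/H, Hi/T.
{L/Stay/W/E, L/Stay/W/S} → row (-1,-3) (-1,-3) (-3,0) (5,-1) (0,-1) (0,-1)
{L/Stay/N/E} → row (-1,-3) (-1,-3) (-2,-3) (-2,-3) (-4,2) (-4,2)
{L/Stay/N/S} → row (-1,-3) (-1,-3) (-2,6) (-2,6) (-4,2) (-4,2)
{L/Out/W/E, L/Out/W/S, L/Out/N/E, L/Out/N/S} → row (-3,-4) (-3,-4) (-3,-4) (-3,-4) (-3,-4) (-3,-4)
{R/Stay/W/E, R/Stay/W/S, R/Stay/N/E, R/Stay/N/S, R/Out/W/E, R/Out/W/S, R/Out/N/E, R/Out/N/S} → row (-1,4) (-1,4) (-1,4) (-1,4) (-1,4) (-1,4)
That's 5 distinct rows out of 16 strategies.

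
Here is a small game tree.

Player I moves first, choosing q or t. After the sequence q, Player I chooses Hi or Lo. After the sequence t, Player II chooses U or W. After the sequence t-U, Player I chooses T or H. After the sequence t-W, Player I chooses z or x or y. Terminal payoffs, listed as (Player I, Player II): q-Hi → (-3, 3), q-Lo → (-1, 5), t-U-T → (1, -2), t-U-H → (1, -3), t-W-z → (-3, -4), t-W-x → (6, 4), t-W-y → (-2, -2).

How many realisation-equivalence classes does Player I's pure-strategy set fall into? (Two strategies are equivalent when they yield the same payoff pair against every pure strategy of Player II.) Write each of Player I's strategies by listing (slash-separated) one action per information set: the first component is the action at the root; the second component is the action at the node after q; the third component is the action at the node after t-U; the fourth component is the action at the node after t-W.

Player I has 24 pure strategies: q/Hi/T/z, q/Hi/T/x, q/Hi/T/y, q/Hi/H/z, q/Hi/H/x, q/Hi/H/y, q/Lo/T/z, q/Lo/T/x, q/Lo/T/y, q/Lo/H/z, q/Lo/H/x, q/Lo/H/y, t/Hi/T/z, t/Hi/T/x, t/Hi/T/y, t/Hi/H/z, t/Hi/H/x, t/Hi/H/y, t/Lo/T/z, t/Lo/T/x, t/Lo/T/y, t/Lo/H/z, t/Lo/H/x, t/Lo/H/y. Columns: U, W.
{q/Hi/T/z, q/Hi/T/x, q/Hi/T/y, q/Hi/H/z, q/Hi/H/x, q/Hi/H/y} → row (-3,3) (-3,3)
{q/Lo/T/z, q/Lo/T/x, q/Lo/T/y, q/Lo/H/z, q/Lo/H/x, q/Lo/H/y} → row (-1,5) (-1,5)
{t/Hi/T/z, t/Lo/T/z} → row (1,-2) (-3,-4)
{t/Hi/T/x, t/Lo/T/x} → row (1,-2) (6,4)
{t/Hi/T/y, t/Lo/T/y} → row (1,-2) (-2,-2)
{t/Hi/H/z, t/Lo/H/z} → row (1,-3) (-3,-4)
{t/Hi/H/x, t/Lo/H/x} → row (1,-3) (6,4)
{t/Hi/H/y, t/Lo/H/y} → row (1,-3) (-2,-2)
That's 8 distinct rows out of 24 strategies.

8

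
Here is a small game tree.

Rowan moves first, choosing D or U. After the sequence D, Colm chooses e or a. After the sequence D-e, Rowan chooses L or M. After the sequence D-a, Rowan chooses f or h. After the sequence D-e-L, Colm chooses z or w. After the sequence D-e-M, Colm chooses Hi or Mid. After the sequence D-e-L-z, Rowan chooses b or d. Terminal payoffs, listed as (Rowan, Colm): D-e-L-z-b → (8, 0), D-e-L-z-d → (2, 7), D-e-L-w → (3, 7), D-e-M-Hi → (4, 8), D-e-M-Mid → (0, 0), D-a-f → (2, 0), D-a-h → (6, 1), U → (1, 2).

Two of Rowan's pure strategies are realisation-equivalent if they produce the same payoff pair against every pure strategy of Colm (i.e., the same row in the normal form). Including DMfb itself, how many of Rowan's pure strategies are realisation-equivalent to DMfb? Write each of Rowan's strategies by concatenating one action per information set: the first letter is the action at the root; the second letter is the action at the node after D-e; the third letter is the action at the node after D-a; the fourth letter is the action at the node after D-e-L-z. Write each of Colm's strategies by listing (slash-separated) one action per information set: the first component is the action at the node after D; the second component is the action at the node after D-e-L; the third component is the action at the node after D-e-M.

2

Row for DMfb (columns e/z/Hi, e/z/Mid, e/w/Hi, e/w/Mid, a/z/Hi, a/z/Mid, a/w/Hi, a/w/Mid): (4,8) (0,0) (4,8) (0,0) (2,0) (2,0) (2,0) (2,0).
Under DMfb, Rowan's choice at the node after D-e-L-z can never be reached regardless of what Colm does, so varying those choices leaves every outcome unchanged.
Holding the reachable choices fixed and varying the unreachable one freely already gives 2 equivalent strategies.
No other strategy reproduces this row, so those 2 are the full class: DMfb, DMfd.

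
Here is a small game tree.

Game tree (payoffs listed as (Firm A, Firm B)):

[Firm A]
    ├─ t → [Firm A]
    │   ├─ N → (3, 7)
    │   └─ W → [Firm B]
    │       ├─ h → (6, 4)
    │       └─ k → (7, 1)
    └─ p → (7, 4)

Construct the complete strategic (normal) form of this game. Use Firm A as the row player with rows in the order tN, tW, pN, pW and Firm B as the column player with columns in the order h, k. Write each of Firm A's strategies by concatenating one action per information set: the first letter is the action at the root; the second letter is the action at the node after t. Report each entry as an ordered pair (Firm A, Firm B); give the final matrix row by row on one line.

tN: (3,7) (3,7) | tW: (6,4) (7,1) | pN: (7,4) (7,4) | pW: (7,4) (7,4)

Row tN: h→(3,7), k→(3,7)
Row tW: h→(6,4), k→(7,1)
Row pN: h→(7,4), k→(7,4)
Row pW: h→(7,4), k→(7,4)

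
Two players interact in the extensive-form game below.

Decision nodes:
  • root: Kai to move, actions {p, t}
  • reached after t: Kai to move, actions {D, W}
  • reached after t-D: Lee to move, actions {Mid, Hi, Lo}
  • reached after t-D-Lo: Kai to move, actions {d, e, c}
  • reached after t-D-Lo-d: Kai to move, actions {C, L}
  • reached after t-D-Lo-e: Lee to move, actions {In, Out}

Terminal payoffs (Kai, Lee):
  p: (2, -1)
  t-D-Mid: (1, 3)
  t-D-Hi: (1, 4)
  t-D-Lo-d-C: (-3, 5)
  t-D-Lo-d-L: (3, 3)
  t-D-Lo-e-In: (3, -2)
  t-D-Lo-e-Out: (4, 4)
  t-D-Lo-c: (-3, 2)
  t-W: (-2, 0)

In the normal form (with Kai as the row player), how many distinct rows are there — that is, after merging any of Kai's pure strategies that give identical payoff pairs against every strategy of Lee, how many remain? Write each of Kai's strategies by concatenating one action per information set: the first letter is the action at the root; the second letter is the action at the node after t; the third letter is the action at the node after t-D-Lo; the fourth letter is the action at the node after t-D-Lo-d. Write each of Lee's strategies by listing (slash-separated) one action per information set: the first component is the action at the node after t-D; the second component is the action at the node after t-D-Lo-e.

6

Kai has 24 pure strategies: pDdC, pDdL, pDeC, pDeL, pDcC, pDcL, pWdC, pWdL, pWeC, pWeL, pWcC, pWcL, tDdC, tDdL, tDeC, tDeL, tDcC, tDcL, tWdC, tWdL, tWeC, tWeL, tWcC, tWcL. Columns: Mid/In, Mid/Out, Hi/In, Hi/Out, Lo/In, Lo/Out.
{pDdC, pDdL, pDeC, pDeL, pDcC, pDcL, pWdC, pWdL, pWeC, pWeL, pWcC, pWcL} → row (2,-1) (2,-1) (2,-1) (2,-1) (2,-1) (2,-1)
{tDdC} → row (1,3) (1,3) (1,4) (1,4) (-3,5) (-3,5)
{tDdL} → row (1,3) (1,3) (1,4) (1,4) (3,3) (3,3)
{tDeC, tDeL} → row (1,3) (1,3) (1,4) (1,4) (3,-2) (4,4)
{tDcC, tDcL} → row (1,3) (1,3) (1,4) (1,4) (-3,2) (-3,2)
{tWdC, tWdL, tWeC, tWeL, tWcC, tWcL} → row (-2,0) (-2,0) (-2,0) (-2,0) (-2,0) (-2,0)
That's 6 distinct rows out of 24 strategies.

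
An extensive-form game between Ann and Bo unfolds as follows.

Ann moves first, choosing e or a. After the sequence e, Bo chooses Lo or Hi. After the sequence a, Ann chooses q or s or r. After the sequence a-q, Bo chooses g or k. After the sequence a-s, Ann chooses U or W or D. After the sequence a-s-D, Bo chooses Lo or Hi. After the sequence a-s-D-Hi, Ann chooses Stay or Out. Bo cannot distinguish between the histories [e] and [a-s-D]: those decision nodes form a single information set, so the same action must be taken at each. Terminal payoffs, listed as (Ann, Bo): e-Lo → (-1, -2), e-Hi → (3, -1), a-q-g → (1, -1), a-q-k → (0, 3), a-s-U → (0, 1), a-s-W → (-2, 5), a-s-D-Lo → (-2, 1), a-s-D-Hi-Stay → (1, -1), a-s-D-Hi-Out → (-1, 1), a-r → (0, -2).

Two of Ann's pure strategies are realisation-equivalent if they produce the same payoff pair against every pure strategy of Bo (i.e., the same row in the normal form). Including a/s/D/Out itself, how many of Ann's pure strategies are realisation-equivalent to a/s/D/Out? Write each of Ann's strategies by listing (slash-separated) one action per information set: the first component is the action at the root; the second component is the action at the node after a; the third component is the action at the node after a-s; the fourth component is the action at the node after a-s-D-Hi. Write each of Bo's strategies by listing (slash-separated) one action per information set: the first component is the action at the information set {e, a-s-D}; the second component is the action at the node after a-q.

1

Row for a/s/D/Out (columns Lo/g, Lo/k, Hi/g, Hi/k): (-2,1) (-2,1) (-1,1) (-1,1).
Every one of Ann's information sets is on the play path for some reply by Bo when Ann follows a/s/D/Out.
Changing the action at any of them therefore changes at least one column, so only a/s/D/Out itself gives this row.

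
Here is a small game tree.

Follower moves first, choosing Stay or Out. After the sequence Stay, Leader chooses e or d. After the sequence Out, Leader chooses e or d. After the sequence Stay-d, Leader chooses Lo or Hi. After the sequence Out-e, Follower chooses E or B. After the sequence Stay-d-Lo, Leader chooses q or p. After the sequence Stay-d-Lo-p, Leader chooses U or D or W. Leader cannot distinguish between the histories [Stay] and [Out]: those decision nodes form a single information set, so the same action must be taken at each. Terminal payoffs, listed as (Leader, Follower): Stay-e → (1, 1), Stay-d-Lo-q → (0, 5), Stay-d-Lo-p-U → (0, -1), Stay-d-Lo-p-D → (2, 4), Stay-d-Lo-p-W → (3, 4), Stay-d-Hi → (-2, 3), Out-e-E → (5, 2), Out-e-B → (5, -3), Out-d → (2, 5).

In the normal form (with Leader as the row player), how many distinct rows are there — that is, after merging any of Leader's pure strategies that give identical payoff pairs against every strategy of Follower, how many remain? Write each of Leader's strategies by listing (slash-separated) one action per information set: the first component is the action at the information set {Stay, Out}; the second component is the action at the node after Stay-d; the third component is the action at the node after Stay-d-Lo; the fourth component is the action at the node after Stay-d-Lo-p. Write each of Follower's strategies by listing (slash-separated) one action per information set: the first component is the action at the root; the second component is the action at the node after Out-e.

Leader has 24 pure strategies: e/Lo/q/U, e/Lo/q/D, e/Lo/q/W, e/Lo/p/U, e/Lo/p/D, e/Lo/p/W, e/Hi/q/U, e/Hi/q/D, e/Hi/q/W, e/Hi/p/U, e/Hi/p/D, e/Hi/p/W, d/Lo/q/U, d/Lo/q/D, d/Lo/q/W, d/Lo/p/U, d/Lo/p/D, d/Lo/p/W, d/Hi/q/U, d/Hi/q/D, d/Hi/q/W, d/Hi/p/U, d/Hi/p/D, d/Hi/p/W. Columns: Stay/E, Stay/B, Out/E, Out/B.
{e/Lo/q/U, e/Lo/q/D, e/Lo/q/W, e/Lo/p/U, e/Lo/p/D, e/Lo/p/W, e/Hi/q/U, e/Hi/q/D, e/Hi/q/W, e/Hi/p/U, e/Hi/p/D, e/Hi/p/W} → row (1,1) (1,1) (5,2) (5,-3)
{d/Lo/q/U, d/Lo/q/D, d/Lo/q/W} → row (0,5) (0,5) (2,5) (2,5)
{d/Lo/p/U} → row (0,-1) (0,-1) (2,5) (2,5)
{d/Lo/p/D} → row (2,4) (2,4) (2,5) (2,5)
{d/Lo/p/W} → row (3,4) (3,4) (2,5) (2,5)
{d/Hi/q/U, d/Hi/q/D, d/Hi/q/W, d/Hi/p/U, d/Hi/p/D, d/Hi/p/W} → row (-2,3) (-2,3) (2,5) (2,5)
That's 6 distinct rows out of 24 strategies.

6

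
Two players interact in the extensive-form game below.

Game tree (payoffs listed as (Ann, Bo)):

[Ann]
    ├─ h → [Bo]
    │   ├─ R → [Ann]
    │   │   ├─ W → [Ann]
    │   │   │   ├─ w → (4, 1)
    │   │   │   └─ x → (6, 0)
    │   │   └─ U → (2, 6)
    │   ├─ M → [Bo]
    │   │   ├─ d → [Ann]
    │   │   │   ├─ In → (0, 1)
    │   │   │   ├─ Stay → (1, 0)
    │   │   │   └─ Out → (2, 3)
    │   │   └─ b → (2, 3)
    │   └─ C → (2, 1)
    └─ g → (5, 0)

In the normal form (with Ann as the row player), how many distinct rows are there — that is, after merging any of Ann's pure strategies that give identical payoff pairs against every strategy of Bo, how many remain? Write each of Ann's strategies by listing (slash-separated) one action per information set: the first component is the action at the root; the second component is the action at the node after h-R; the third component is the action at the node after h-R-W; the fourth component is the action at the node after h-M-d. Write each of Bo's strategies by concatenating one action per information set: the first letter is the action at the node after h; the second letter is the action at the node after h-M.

10

Ann has 24 pure strategies: h/W/w/In, h/W/w/Stay, h/W/w/Out, h/W/x/In, h/W/x/Stay, h/W/x/Out, h/U/w/In, h/U/w/Stay, h/U/w/Out, h/U/x/In, h/U/x/Stay, h/U/x/Out, g/W/w/In, g/W/w/Stay, g/W/w/Out, g/W/x/In, g/W/x/Stay, g/W/x/Out, g/U/w/In, g/U/w/Stay, g/U/w/Out, g/U/x/In, g/U/x/Stay, g/U/x/Out. Columns: Rd, Rb, Md, Mb, Cd, Cb.
{h/W/w/In} → row (4,1) (4,1) (0,1) (2,3) (2,1) (2,1)
{h/W/w/Stay} → row (4,1) (4,1) (1,0) (2,3) (2,1) (2,1)
{h/W/w/Out} → row (4,1) (4,1) (2,3) (2,3) (2,1) (2,1)
{h/W/x/In} → row (6,0) (6,0) (0,1) (2,3) (2,1) (2,1)
{h/W/x/Stay} → row (6,0) (6,0) (1,0) (2,3) (2,1) (2,1)
{h/W/x/Out} → row (6,0) (6,0) (2,3) (2,3) (2,1) (2,1)
{h/U/w/In, h/U/x/In} → row (2,6) (2,6) (0,1) (2,3) (2,1) (2,1)
{h/U/w/Stay, h/U/x/Stay} → row (2,6) (2,6) (1,0) (2,3) (2,1) (2,1)
{h/U/w/Out, h/U/x/Out} → row (2,6) (2,6) (2,3) (2,3) (2,1) (2,1)
{g/W/w/In, g/W/w/Stay, g/W/w/Out, g/W/x/In, g/W/x/Stay, g/W/x/Out, g/U/w/In, g/U/w/Stay, g/U/w/Out, g/U/x/In, g/U/x/Stay, g/U/x/Out} → row (5,0) (5,0) (5,0) (5,0) (5,0) (5,0)
That's 10 distinct rows out of 24 strategies.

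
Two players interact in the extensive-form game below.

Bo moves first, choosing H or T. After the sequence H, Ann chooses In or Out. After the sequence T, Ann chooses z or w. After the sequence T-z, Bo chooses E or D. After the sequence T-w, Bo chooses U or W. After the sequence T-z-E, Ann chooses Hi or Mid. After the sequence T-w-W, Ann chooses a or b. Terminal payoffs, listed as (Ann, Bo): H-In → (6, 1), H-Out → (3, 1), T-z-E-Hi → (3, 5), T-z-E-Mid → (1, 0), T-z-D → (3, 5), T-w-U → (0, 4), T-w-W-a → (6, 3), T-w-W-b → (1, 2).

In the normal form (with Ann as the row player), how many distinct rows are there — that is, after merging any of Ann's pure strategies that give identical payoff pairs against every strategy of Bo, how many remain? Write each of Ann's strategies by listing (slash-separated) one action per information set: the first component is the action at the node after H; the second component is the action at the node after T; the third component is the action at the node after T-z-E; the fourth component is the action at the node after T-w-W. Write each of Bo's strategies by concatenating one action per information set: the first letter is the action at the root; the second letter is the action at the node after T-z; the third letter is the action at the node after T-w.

Ann has 16 pure strategies: In/z/Hi/a, In/z/Hi/b, In/z/Mid/a, In/z/Mid/b, In/w/Hi/a, In/w/Hi/b, In/w/Mid/a, In/w/Mid/b, Out/z/Hi/a, Out/z/Hi/b, Out/z/Mid/a, Out/z/Mid/b, Out/w/Hi/a, Out/w/Hi/b, Out/w/Mid/a, Out/w/Mid/b. Columns: HEU, HEW, HDU, HDW, TEU, TEW, TDU, TDW.
{In/z/Hi/a, In/z/Hi/b} → row (6,1) (6,1) (6,1) (6,1) (3,5) (3,5) (3,5) (3,5)
{In/z/Mid/a, In/z/Mid/b} → row (6,1) (6,1) (6,1) (6,1) (1,0) (1,0) (3,5) (3,5)
{In/w/Hi/a, In/w/Mid/a} → row (6,1) (6,1) (6,1) (6,1) (0,4) (6,3) (0,4) (6,3)
{In/w/Hi/b, In/w/Mid/b} → row (6,1) (6,1) (6,1) (6,1) (0,4) (1,2) (0,4) (1,2)
{Out/z/Hi/a, Out/z/Hi/b} → row (3,1) (3,1) (3,1) (3,1) (3,5) (3,5) (3,5) (3,5)
{Out/z/Mid/a, Out/z/Mid/b} → row (3,1) (3,1) (3,1) (3,1) (1,0) (1,0) (3,5) (3,5)
{Out/w/Hi/a, Out/w/Mid/a} → row (3,1) (3,1) (3,1) (3,1) (0,4) (6,3) (0,4) (6,3)
{Out/w/Hi/b, Out/w/Mid/b} → row (3,1) (3,1) (3,1) (3,1) (0,4) (1,2) (0,4) (1,2)
That's 8 distinct rows out of 16 strategies.

8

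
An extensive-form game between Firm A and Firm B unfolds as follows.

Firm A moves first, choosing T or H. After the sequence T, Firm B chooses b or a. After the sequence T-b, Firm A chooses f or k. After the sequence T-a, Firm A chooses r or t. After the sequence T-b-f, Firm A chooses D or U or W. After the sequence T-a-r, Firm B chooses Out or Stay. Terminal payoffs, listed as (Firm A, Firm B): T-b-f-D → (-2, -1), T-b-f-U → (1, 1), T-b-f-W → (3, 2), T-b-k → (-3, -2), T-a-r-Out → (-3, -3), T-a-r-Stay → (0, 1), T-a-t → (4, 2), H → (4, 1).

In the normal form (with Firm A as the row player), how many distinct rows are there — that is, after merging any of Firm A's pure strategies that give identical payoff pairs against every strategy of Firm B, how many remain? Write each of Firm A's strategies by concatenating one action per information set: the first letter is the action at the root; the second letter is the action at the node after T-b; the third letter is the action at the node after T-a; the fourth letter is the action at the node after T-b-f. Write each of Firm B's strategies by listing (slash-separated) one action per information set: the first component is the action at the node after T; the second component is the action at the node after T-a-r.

9

Firm A has 24 pure strategies: TfrD, TfrU, TfrW, TftD, TftU, TftW, TkrD, TkrU, TkrW, TktD, TktU, TktW, HfrD, HfrU, HfrW, HftD, HftU, HftW, HkrD, HkrU, HkrW, HktD, HktU, HktW. Columns: b/Out, b/Stay, a/Out, a/Stay.
{TfrD} → row (-2,-1) (-2,-1) (-3,-3) (0,1)
{TfrU} → row (1,1) (1,1) (-3,-3) (0,1)
{TfrW} → row (3,2) (3,2) (-3,-3) (0,1)
{TftD} → row (-2,-1) (-2,-1) (4,2) (4,2)
{TftU} → row (1,1) (1,1) (4,2) (4,2)
{TftW} → row (3,2) (3,2) (4,2) (4,2)
{TkrD, TkrU, TkrW} → row (-3,-2) (-3,-2) (-3,-3) (0,1)
{TktD, TktU, TktW} → row (-3,-2) (-3,-2) (4,2) (4,2)
{HfrD, HfrU, HfrW, HftD, HftU, HftW, HkrD, HkrU, HkrW, HktD, HktU, HktW} → row (4,1) (4,1) (4,1) (4,1)
That's 9 distinct rows out of 24 strategies.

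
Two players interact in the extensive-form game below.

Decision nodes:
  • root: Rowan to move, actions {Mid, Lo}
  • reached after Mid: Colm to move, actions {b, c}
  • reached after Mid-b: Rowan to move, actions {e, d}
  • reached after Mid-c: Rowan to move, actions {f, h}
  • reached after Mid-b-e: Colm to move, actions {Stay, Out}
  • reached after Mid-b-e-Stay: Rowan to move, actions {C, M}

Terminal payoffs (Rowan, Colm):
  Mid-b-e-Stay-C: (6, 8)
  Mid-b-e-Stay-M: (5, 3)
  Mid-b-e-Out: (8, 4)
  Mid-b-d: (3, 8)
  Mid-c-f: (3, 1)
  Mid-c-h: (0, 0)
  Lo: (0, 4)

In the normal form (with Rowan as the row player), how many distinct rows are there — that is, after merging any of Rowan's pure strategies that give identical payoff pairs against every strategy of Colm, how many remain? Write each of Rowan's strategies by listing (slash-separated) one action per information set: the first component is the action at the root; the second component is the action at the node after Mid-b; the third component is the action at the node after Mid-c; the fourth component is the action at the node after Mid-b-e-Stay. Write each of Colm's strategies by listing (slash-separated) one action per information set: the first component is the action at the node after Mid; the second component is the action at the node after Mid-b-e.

7

Rowan has 16 pure strategies: Mid/e/f/C, Mid/e/f/M, Mid/e/h/C, Mid/e/h/M, Mid/d/f/C, Mid/d/f/M, Mid/d/h/C, Mid/d/h/M, Lo/e/f/C, Lo/e/f/M, Lo/e/h/C, Lo/e/h/M, Lo/d/f/C, Lo/d/f/M, Lo/d/h/C, Lo/d/h/M. Columns: b/Stay, b/Out, c/Stay, c/Out.
{Mid/e/f/C} → row (6,8) (8,4) (3,1) (3,1)
{Mid/e/f/M} → row (5,3) (8,4) (3,1) (3,1)
{Mid/e/h/C} → row (6,8) (8,4) (0,0) (0,0)
{Mid/e/h/M} → row (5,3) (8,4) (0,0) (0,0)
{Mid/d/f/C, Mid/d/f/M} → row (3,8) (3,8) (3,1) (3,1)
{Mid/d/h/C, Mid/d/h/M} → row (3,8) (3,8) (0,0) (0,0)
{Lo/e/f/C, Lo/e/f/M, Lo/e/h/C, Lo/e/h/M, Lo/d/f/C, Lo/d/f/M, Lo/d/h/C, Lo/d/h/M} → row (0,4) (0,4) (0,4) (0,4)
That's 7 distinct rows out of 16 strategies.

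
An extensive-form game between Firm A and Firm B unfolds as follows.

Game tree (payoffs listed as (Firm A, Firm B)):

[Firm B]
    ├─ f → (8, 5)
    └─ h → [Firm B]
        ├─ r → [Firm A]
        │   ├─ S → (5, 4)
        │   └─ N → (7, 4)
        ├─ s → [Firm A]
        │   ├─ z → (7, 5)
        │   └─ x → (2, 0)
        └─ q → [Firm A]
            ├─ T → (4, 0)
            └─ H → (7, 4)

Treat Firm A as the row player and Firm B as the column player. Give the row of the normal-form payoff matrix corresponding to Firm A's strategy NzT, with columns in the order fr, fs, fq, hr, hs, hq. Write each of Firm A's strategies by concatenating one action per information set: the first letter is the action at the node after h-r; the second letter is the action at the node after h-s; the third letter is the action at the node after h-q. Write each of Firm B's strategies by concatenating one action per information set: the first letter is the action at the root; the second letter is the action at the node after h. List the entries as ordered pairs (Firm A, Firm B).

(8,5) (8,5) (8,5) (7,4) (7,5) (4,0)

vs fr: Firm B plays f → (8, 5)
vs fs: Firm B plays f → (8, 5)
vs fq: Firm B plays f → (8, 5)
vs hr: Firm B plays h → Firm B plays r at [h] → Firm A plays N at [h-r] → (7, 4)
vs hs: Firm B plays h → Firm B plays s at [h] → Firm A plays z at [h-s] → (7, 5)
vs hq: Firm B plays h → Firm B plays q at [h] → Firm A plays T at [h-q] → (4, 0)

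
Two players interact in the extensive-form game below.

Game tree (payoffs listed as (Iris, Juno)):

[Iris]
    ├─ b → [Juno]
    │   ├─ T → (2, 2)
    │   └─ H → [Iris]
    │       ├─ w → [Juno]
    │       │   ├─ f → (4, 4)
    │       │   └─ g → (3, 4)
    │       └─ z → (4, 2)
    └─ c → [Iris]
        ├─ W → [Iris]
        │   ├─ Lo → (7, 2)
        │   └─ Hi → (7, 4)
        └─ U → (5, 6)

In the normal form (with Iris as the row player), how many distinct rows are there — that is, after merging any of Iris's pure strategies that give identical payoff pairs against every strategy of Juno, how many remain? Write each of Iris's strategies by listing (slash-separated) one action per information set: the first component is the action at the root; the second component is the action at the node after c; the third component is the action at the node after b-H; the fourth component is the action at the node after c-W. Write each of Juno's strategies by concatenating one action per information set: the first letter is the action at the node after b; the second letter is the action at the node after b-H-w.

Iris has 16 pure strategies: b/W/w/Lo, b/W/w/Hi, b/W/z/Lo, b/W/z/Hi, b/U/w/Lo, b/U/w/Hi, b/U/z/Lo, b/U/z/Hi, c/W/w/Lo, c/W/w/Hi, c/W/z/Lo, c/W/z/Hi, c/U/w/Lo, c/U/w/Hi, c/U/z/Lo, c/U/z/Hi. Columns: Tf, Tg, Hf, Hg.
{b/W/w/Lo, b/W/w/Hi, b/U/w/Lo, b/U/w/Hi} → row (2,2) (2,2) (4,4) (3,4)
{b/W/z/Lo, b/W/z/Hi, b/U/z/Lo, b/U/z/Hi} → row (2,2) (2,2) (4,2) (4,2)
{c/W/w/Lo, c/W/z/Lo} → row (7,2) (7,2) (7,2) (7,2)
{c/W/w/Hi, c/W/z/Hi} → row (7,4) (7,4) (7,4) (7,4)
{c/U/w/Lo, c/U/w/Hi, c/U/z/Lo, c/U/z/Hi} → row (5,6) (5,6) (5,6) (5,6)
That's 5 distinct rows out of 16 strategies.

5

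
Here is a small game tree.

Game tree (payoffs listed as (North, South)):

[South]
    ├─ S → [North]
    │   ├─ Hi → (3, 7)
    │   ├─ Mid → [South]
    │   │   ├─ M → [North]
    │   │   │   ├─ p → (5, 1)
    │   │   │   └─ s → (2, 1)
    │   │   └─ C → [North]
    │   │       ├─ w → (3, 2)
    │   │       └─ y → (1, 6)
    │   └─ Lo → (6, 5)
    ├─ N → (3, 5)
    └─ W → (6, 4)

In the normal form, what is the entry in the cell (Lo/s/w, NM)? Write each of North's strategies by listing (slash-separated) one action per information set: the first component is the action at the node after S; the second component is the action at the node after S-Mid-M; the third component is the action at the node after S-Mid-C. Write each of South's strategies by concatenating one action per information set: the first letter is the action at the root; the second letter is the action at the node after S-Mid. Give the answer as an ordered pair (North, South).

(3, 5)

Trace the play path from the root:
  South plays N
→ terminal payoff (3, 5).
(North's choice at the node after S is never reached on this path, so it doesn't affect the outcome.)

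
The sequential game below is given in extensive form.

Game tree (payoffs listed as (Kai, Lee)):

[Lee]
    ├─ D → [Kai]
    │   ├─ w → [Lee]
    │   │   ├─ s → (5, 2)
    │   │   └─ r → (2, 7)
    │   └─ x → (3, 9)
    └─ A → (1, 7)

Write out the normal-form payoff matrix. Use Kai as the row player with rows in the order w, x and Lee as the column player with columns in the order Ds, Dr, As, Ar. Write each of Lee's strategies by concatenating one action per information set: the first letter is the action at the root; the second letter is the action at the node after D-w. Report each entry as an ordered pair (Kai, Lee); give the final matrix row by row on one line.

w: (5,2) (2,7) (1,7) (1,7) | x: (3,9) (3,9) (1,7) (1,7)

           Ds       Dr       As       Ar
   w    (5,2)    (2,7)    (1,7)    (1,7)
   x    (3,9)    (3,9)    (1,7)    (1,7)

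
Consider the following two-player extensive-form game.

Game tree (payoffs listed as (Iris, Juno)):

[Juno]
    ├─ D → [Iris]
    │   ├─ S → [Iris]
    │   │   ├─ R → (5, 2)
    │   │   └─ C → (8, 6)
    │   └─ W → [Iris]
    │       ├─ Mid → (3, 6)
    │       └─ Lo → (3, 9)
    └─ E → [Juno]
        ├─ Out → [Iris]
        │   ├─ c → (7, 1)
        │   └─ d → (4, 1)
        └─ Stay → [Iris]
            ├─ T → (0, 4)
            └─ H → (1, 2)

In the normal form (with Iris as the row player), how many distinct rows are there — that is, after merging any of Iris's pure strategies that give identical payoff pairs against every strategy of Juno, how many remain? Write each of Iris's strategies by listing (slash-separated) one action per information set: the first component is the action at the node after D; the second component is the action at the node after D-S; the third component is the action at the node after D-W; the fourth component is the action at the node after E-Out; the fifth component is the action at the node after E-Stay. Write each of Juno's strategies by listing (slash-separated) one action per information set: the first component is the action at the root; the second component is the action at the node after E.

16

Iris has 32 pure strategies: S/R/Mid/c/T, S/R/Mid/c/H, S/R/Mid/d/T, S/R/Mid/d/H, S/R/Lo/c/T, S/R/Lo/c/H, S/R/Lo/d/T, S/R/Lo/d/H, S/C/Mid/c/T, S/C/Mid/c/H, S/C/Mid/d/T, S/C/Mid/d/H, S/C/Lo/c/T, S/C/Lo/c/H, S/C/Lo/d/T, S/C/Lo/d/H, W/R/Mid/c/T, W/R/Mid/c/H, W/R/Mid/d/T, W/R/Mid/d/H, W/R/Lo/c/T, W/R/Lo/c/H, W/R/Lo/d/T, W/R/Lo/d/H, W/C/Mid/c/T, W/C/Mid/c/H, W/C/Mid/d/T, W/C/Mid/d/H, W/C/Lo/c/T, W/C/Lo/c/H, W/C/Lo/d/T, W/C/Lo/d/H. Columns: D/Out, D/Stay, E/Out, E/Stay.
{S/R/Mid/c/T, S/R/Lo/c/T} → row (5,2) (5,2) (7,1) (0,4)
{S/R/Mid/c/H, S/R/Lo/c/H} → row (5,2) (5,2) (7,1) (1,2)
{S/R/Mid/d/T, S/R/Lo/d/T} → row (5,2) (5,2) (4,1) (0,4)
{S/R/Mid/d/H, S/R/Lo/d/H} → row (5,2) (5,2) (4,1) (1,2)
{S/C/Mid/c/T, S/C/Lo/c/T} → row (8,6) (8,6) (7,1) (0,4)
{S/C/Mid/c/H, S/C/Lo/c/H} → row (8,6) (8,6) (7,1) (1,2)
{S/C/Mid/d/T, S/C/Lo/d/T} → row (8,6) (8,6) (4,1) (0,4)
{S/C/Mid/d/H, S/C/Lo/d/H} → row (8,6) (8,6) (4,1) (1,2)
{W/R/Mid/c/T, W/C/Mid/c/T} → row (3,6) (3,6) (7,1) (0,4)
{W/R/Mid/c/H, W/C/Mid/c/H} → row (3,6) (3,6) (7,1) (1,2)
{W/R/Mid/d/T, W/C/Mid/d/T} → row (3,6) (3,6) (4,1) (0,4)
{W/R/Mid/d/H, W/C/Mid/d/H} → row (3,6) (3,6) (4,1) (1,2)
{W/R/Lo/c/T, W/C/Lo/c/T} → row (3,9) (3,9) (7,1) (0,4)
{W/R/Lo/c/H, W/C/Lo/c/H} → row (3,9) (3,9) (7,1) (1,2)
{W/R/Lo/d/T, W/C/Lo/d/T} → row (3,9) (3,9) (4,1) (0,4)
{W/R/Lo/d/H, W/C/Lo/d/H} → row (3,9) (3,9) (4,1) (1,2)
That's 16 distinct rows out of 32 strategies.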